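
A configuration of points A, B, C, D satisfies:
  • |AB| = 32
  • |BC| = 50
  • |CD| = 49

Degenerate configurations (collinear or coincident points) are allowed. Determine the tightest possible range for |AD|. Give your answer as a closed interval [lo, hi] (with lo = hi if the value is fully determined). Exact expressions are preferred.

|AB| ∈ {32}
|BC| ∈ {50}
|CD| ∈ {49}
|AC| ∈ [18, 82]
|BD| ∈ [1, 99]
|AD| ∈ [0, 131]

|AD| ∈ [0, 131]  (≈ [0.0000, 131.0000])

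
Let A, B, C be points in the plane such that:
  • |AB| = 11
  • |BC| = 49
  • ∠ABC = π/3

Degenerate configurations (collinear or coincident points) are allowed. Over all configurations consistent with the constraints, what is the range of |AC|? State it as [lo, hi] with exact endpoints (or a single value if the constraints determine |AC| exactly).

|AB| ∈ {11}
|BC| ∈ {49}
|AC| ∈ {√(1983)}

|AC| = √(1983)  (≈ 44.5309)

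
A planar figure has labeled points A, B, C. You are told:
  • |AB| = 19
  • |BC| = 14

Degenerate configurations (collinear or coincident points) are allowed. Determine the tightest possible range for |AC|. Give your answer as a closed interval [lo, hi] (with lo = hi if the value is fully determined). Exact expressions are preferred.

|AB| ∈ {19}
|BC| ∈ {14}
|AC| ∈ [5, 33]

|AC| ∈ [5, 33]  (≈ [5.0000, 33.0000])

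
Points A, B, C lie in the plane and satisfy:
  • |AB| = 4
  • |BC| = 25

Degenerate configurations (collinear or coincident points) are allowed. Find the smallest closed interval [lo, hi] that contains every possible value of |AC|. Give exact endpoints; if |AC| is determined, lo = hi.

|AC| ∈ [21, 29]  (≈ [21.0000, 29.0000])

|AB| ∈ {4}
|BC| ∈ {25}
|AC| ∈ [21, 29]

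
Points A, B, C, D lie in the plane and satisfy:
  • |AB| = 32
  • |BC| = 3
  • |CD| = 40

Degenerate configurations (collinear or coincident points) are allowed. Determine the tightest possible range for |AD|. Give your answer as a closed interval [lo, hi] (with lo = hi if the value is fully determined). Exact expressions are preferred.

|AB| ∈ {32}
|BC| ∈ {3}
|CD| ∈ {40}
|AC| ∈ [29, 35]
|BD| ∈ [37, 43]
|AD| ∈ [5, 75]

|AD| ∈ [5, 75]  (≈ [5.0000, 75.0000])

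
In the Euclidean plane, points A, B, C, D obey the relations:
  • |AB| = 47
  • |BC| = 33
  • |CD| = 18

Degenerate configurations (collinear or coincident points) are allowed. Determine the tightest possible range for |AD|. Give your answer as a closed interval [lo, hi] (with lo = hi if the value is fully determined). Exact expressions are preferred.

|AB| ∈ {47}
|BC| ∈ {33}
|CD| ∈ {18}
|AC| ∈ [14, 80]
|BD| ∈ [15, 51]
|AD| ∈ [0, 98]

|AD| ∈ [0, 98]  (≈ [0.0000, 98.0000])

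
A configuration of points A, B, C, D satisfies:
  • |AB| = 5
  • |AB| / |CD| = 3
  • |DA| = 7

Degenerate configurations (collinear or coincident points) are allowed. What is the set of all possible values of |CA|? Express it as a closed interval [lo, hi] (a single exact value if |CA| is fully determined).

|CA| ∈ [16/3, 26/3]  (≈ [5.3333, 8.6667])

|AB| ∈ {5}
|AD| ∈ {7}
|CD| ∈ {5/3}
|BD| ∈ [2, 12]
|AC| ∈ [16/3, 26/3]
|BC| ∈ [1/3, 41/3]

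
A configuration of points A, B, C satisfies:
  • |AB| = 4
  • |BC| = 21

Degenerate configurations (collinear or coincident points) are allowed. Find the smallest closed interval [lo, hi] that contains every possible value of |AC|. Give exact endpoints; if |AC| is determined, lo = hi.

|AC| ∈ [17, 25]  (≈ [17.0000, 25.0000])

|AB| ∈ {4}
|BC| ∈ {21}
|AC| ∈ [17, 25]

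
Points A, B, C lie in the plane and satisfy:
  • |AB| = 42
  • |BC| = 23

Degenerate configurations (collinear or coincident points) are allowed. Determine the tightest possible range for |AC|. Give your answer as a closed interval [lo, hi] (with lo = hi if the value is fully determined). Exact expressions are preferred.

|AC| ∈ [19, 65]  (≈ [19.0000, 65.0000])

|AB| ∈ {42}
|BC| ∈ {23}
|AC| ∈ [19, 65]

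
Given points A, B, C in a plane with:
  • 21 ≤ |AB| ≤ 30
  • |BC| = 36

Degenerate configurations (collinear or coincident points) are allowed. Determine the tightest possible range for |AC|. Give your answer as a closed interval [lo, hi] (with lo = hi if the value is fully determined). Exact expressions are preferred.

|AB| ∈ [21, 30]
|BC| ∈ {36}
|AC| ∈ [6, 66]

|AC| ∈ [6, 66]  (≈ [6.0000, 66.0000])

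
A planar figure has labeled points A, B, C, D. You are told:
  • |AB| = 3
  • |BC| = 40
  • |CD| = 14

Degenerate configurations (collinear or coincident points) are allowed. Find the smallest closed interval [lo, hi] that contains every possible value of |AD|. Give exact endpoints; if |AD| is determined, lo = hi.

|AB| ∈ {3}
|BC| ∈ {40}
|CD| ∈ {14}
|AC| ∈ [37, 43]
|BD| ∈ [26, 54]
|AD| ∈ [23, 57]

|AD| ∈ [23, 57]  (≈ [23.0000, 57.0000])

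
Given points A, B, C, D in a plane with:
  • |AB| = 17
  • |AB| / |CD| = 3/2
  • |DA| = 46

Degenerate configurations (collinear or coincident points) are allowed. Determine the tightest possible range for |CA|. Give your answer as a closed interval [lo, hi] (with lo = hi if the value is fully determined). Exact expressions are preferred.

|AB| ∈ {17}
|AD| ∈ {46}
|CD| ∈ {34/3}
|BD| ∈ [29, 63]
|AC| ∈ [104/3, 172/3]
|BC| ∈ [53/3, 223/3]

|CA| ∈ [104/3, 172/3]  (≈ [34.6667, 57.3333])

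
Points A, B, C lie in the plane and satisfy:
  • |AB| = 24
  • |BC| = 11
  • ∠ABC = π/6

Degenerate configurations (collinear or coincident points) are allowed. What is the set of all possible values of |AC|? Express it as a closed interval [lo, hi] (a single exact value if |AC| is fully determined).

|AC| = √(697 - 264·√(3))  (≈ 15.4835)

|AB| ∈ {24}
|BC| ∈ {11}
|AC| ∈ {√(697 - 264·√(3))}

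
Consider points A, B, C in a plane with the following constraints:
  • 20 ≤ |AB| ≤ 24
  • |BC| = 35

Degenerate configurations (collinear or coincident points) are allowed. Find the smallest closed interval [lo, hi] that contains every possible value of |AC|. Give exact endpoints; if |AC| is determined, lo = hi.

|AB| ∈ [20, 24]
|BC| ∈ {35}
|AC| ∈ [11, 59]

|AC| ∈ [11, 59]  (≈ [11.0000, 59.0000])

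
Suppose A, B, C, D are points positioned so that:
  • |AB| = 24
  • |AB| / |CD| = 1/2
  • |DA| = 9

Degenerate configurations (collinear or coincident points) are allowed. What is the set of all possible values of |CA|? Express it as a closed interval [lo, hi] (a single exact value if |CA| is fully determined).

|CA| ∈ [39, 57]  (≈ [39.0000, 57.0000])

|AB| ∈ {24}
|AD| ∈ {9}
|CD| ∈ {48}
|BD| ∈ [15, 33]
|AC| ∈ [39, 57]
|BC| ∈ [15, 81]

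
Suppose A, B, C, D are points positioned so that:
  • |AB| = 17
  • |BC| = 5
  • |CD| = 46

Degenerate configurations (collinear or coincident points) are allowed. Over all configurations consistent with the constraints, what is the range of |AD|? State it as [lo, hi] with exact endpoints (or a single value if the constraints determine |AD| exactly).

|AD| ∈ [24, 68]  (≈ [24.0000, 68.0000])

|AB| ∈ {17}
|BC| ∈ {5}
|CD| ∈ {46}
|AC| ∈ [12, 22]
|BD| ∈ [41, 51]
|AD| ∈ [24, 68]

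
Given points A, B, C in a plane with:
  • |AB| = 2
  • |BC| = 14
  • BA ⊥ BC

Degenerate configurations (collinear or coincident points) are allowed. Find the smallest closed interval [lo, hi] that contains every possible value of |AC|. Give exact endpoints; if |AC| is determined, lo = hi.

|AB| ∈ {2}
|BC| ∈ {14}
|AC| ∈ {10·√(2)}

|AC| = 10·√(2)  (≈ 14.1421)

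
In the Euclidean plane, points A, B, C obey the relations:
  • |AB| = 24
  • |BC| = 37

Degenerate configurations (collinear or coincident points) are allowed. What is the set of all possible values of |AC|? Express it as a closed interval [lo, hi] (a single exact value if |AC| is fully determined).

|AC| ∈ [13, 61]  (≈ [13.0000, 61.0000])

|AB| ∈ {24}
|BC| ∈ {37}
|AC| ∈ [13, 61]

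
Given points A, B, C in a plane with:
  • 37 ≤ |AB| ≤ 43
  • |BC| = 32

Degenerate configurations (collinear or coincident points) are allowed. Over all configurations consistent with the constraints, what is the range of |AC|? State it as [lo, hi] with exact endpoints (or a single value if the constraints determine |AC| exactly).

|AB| ∈ [37, 43]
|BC| ∈ {32}
|AC| ∈ [5, 75]

|AC| ∈ [5, 75]  (≈ [5.0000, 75.0000])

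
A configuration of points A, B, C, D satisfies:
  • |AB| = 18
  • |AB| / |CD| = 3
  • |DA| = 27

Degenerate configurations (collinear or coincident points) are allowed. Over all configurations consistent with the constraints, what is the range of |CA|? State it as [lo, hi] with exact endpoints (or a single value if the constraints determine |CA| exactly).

|CA| ∈ [21, 33]  (≈ [21.0000, 33.0000])

|AB| ∈ {18}
|AD| ∈ {27}
|CD| ∈ {6}
|BD| ∈ [9, 45]
|AC| ∈ [21, 33]
|BC| ∈ [3, 51]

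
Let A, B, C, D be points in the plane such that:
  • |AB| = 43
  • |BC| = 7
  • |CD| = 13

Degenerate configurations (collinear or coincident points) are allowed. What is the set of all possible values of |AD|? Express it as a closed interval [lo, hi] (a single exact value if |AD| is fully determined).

|AD| ∈ [23, 63]  (≈ [23.0000, 63.0000])

|AB| ∈ {43}
|BC| ∈ {7}
|CD| ∈ {13}
|AC| ∈ [36, 50]
|BD| ∈ [6, 20]
|AD| ∈ [23, 63]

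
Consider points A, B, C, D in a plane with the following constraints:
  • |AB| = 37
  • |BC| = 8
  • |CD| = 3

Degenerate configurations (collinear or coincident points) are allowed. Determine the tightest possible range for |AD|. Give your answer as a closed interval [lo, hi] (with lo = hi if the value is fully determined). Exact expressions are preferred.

|AB| ∈ {37}
|BC| ∈ {8}
|CD| ∈ {3}
|AC| ∈ [29, 45]
|BD| ∈ [5, 11]
|AD| ∈ [26, 48]

|AD| ∈ [26, 48]  (≈ [26.0000, 48.0000])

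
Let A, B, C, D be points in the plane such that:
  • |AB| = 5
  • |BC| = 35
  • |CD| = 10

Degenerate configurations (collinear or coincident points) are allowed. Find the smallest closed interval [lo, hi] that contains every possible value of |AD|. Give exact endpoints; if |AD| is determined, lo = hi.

|AB| ∈ {5}
|BC| ∈ {35}
|CD| ∈ {10}
|AC| ∈ [30, 40]
|BD| ∈ [25, 45]
|AD| ∈ [20, 50]

|AD| ∈ [20, 50]  (≈ [20.0000, 50.0000])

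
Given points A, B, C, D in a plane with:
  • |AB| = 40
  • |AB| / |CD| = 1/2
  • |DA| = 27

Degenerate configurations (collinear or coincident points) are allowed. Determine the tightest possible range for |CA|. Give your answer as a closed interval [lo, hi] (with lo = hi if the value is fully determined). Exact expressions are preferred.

|CA| ∈ [53, 107]  (≈ [53.0000, 107.0000])

|AB| ∈ {40}
|AD| ∈ {27}
|CD| ∈ {80}
|BD| ∈ [13, 67]
|AC| ∈ [53, 107]
|BC| ∈ [13, 147]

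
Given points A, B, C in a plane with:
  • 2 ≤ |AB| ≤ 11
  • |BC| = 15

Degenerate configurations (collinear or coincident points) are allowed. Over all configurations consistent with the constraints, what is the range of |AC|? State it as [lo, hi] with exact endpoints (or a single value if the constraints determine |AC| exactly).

|AB| ∈ [2, 11]
|BC| ∈ {15}
|AC| ∈ [4, 26]

|AC| ∈ [4, 26]  (≈ [4.0000, 26.0000])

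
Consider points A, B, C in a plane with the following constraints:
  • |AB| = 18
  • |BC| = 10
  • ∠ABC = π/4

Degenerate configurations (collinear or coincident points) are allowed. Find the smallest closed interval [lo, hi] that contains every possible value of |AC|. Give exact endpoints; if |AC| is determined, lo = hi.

|AB| ∈ {18}
|BC| ∈ {10}
|AC| ∈ {2·√(106 - 45·√(2))}

|AC| = 2·√(106 - 45·√(2))  (≈ 13.0170)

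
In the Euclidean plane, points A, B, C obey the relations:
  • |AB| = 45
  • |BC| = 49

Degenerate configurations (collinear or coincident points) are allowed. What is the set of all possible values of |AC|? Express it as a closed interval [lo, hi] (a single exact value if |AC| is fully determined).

|AB| ∈ {45}
|BC| ∈ {49}
|AC| ∈ [4, 94]

|AC| ∈ [4, 94]  (≈ [4.0000, 94.0000])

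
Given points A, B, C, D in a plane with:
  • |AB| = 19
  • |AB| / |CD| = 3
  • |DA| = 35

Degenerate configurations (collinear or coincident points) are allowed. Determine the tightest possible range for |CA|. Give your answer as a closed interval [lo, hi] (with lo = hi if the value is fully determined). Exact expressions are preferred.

|AB| ∈ {19}
|AD| ∈ {35}
|CD| ∈ {19/3}
|BD| ∈ [16, 54]
|AC| ∈ [86/3, 124/3]
|BC| ∈ [29/3, 181/3]

|CA| ∈ [86/3, 124/3]  (≈ [28.6667, 41.3333])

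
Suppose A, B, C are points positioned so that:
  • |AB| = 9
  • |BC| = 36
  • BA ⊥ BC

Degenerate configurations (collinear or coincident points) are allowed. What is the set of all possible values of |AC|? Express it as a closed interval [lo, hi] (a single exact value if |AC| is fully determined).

|AC| = 9·√(17)  (≈ 37.1080)

|AB| ∈ {9}
|BC| ∈ {36}
|AC| ∈ {9·√(17)}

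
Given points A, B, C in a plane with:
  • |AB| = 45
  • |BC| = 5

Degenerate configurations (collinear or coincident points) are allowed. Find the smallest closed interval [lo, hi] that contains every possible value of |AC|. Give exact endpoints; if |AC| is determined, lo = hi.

|AB| ∈ {45}
|BC| ∈ {5}
|AC| ∈ [40, 50]

|AC| ∈ [40, 50]  (≈ [40.0000, 50.0000])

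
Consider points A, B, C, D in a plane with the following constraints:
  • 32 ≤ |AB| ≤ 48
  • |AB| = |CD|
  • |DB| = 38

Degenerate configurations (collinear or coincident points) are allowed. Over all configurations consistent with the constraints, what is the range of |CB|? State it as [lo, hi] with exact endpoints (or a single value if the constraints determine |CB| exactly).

|CB| ∈ [0, 86]  (≈ [0.0000, 86.0000])

|AB| ∈ [32, 48]
|BD| ∈ {38}
|CD| ∈ [32, 48]
|AD| ∈ [0, 86]
|BC| ∈ [0, 86]
|AC| ∈ [0, 134]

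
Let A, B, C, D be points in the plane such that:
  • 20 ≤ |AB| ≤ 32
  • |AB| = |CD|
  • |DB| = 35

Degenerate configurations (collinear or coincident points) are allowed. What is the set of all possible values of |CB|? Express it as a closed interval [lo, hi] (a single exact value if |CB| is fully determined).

|CB| ∈ [3, 67]  (≈ [3.0000, 67.0000])

|AB| ∈ [20, 32]
|BD| ∈ {35}
|CD| ∈ [20, 32]
|AD| ∈ [3, 67]
|BC| ∈ [3, 67]
|AC| ∈ [0, 99]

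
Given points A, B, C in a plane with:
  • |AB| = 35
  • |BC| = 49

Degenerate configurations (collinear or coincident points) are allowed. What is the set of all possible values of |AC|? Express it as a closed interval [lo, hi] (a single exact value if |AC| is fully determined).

|AB| ∈ {35}
|BC| ∈ {49}
|AC| ∈ [14, 84]

|AC| ∈ [14, 84]  (≈ [14.0000, 84.0000])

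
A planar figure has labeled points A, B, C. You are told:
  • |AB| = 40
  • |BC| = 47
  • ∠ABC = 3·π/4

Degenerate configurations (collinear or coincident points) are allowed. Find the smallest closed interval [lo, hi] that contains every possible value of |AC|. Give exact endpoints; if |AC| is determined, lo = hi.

|AB| ∈ {40}
|BC| ∈ {47}
|AC| ∈ {√(1880·√(2) + 3809)}

|AC| = √(1880·√(2) + 3809)  (≈ 80.4221)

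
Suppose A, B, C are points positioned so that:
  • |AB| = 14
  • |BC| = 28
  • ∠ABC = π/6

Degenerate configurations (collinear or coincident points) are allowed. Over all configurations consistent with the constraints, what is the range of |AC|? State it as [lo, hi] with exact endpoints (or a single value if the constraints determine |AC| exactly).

|AC| = 14·√(5 - 2·√(3))  (≈ 17.3504)

|AB| ∈ {14}
|BC| ∈ {28}
|AC| ∈ {14·√(5 - 2·√(3))}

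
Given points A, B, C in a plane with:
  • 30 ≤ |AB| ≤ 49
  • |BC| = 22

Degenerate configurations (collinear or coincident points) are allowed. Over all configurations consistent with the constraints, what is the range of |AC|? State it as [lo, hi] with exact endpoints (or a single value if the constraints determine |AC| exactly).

|AB| ∈ [30, 49]
|BC| ∈ {22}
|AC| ∈ [8, 71]

|AC| ∈ [8, 71]  (≈ [8.0000, 71.0000])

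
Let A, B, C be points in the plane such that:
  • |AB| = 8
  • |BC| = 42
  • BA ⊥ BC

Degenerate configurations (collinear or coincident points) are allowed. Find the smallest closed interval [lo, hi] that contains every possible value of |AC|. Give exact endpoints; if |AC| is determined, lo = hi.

|AB| ∈ {8}
|BC| ∈ {42}
|AC| ∈ {2·√(457)}

|AC| = 2·√(457)  (≈ 42.7551)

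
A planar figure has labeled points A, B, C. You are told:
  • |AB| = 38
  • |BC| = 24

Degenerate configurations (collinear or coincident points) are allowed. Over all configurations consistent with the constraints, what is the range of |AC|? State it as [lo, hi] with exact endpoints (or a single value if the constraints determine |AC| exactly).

|AB| ∈ {38}
|BC| ∈ {24}
|AC| ∈ [14, 62]

|AC| ∈ [14, 62]  (≈ [14.0000, 62.0000])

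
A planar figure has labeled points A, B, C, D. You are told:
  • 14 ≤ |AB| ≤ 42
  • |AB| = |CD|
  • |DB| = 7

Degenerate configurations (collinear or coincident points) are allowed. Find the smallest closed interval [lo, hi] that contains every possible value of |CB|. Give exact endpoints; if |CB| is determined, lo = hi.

|AB| ∈ [14, 42]
|BD| ∈ {7}
|CD| ∈ [14, 42]
|AD| ∈ [7, 49]
|BC| ∈ [7, 49]
|AC| ∈ [0, 91]

|CB| ∈ [7, 49]  (≈ [7.0000, 49.0000])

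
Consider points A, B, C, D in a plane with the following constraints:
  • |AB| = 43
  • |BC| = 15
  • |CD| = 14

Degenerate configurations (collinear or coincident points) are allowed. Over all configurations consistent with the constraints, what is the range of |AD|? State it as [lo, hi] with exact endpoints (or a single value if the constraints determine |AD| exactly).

|AB| ∈ {43}
|BC| ∈ {15}
|CD| ∈ {14}
|AC| ∈ [28, 58]
|BD| ∈ [1, 29]
|AD| ∈ [14, 72]

|AD| ∈ [14, 72]  (≈ [14.0000, 72.0000])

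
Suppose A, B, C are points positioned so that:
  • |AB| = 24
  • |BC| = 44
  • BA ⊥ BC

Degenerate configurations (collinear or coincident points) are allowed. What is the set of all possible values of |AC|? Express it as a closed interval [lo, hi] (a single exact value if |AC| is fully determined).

|AB| ∈ {24}
|BC| ∈ {44}
|AC| ∈ {4·√(157)}

|AC| = 4·√(157)  (≈ 50.1199)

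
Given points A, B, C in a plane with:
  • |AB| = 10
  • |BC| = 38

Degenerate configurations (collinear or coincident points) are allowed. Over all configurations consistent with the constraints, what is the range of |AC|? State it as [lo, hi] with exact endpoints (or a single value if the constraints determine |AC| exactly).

|AB| ∈ {10}
|BC| ∈ {38}
|AC| ∈ [28, 48]

|AC| ∈ [28, 48]  (≈ [28.0000, 48.0000])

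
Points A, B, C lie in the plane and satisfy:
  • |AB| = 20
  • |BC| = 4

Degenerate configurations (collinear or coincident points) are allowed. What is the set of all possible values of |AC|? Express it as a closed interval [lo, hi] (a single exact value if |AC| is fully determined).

|AB| ∈ {20}
|BC| ∈ {4}
|AC| ∈ [16, 24]

|AC| ∈ [16, 24]  (≈ [16.0000, 24.0000])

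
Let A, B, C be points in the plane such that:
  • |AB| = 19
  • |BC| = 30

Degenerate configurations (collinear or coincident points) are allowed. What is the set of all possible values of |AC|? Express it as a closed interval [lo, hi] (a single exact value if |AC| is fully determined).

|AC| ∈ [11, 49]  (≈ [11.0000, 49.0000])

|AB| ∈ {19}
|BC| ∈ {30}
|AC| ∈ [11, 49]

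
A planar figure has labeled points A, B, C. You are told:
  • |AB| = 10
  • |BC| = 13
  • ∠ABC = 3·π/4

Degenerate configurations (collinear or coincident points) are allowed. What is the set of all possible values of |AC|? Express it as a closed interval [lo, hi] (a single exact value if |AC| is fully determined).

|AB| ∈ {10}
|BC| ∈ {13}
|AC| ∈ {√(130·√(2) + 269)}

|AC| = √(130·√(2) + 269)  (≈ 21.2802)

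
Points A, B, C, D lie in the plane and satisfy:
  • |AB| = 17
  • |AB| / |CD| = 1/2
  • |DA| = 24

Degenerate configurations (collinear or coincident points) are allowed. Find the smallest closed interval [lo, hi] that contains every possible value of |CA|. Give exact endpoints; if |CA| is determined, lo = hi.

|CA| ∈ [10, 58]  (≈ [10.0000, 58.0000])

|AB| ∈ {17}
|AD| ∈ {24}
|CD| ∈ {34}
|BD| ∈ [7, 41]
|AC| ∈ [10, 58]
|BC| ∈ [0, 75]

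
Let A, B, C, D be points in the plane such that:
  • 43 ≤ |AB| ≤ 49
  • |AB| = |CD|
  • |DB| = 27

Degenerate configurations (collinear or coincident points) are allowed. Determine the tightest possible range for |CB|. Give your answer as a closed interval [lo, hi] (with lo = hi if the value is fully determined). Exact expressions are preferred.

|CB| ∈ [16, 76]  (≈ [16.0000, 76.0000])

|AB| ∈ [43, 49]
|BD| ∈ {27}
|CD| ∈ [43, 49]
|AD| ∈ [16, 76]
|BC| ∈ [16, 76]
|AC| ∈ [0, 125]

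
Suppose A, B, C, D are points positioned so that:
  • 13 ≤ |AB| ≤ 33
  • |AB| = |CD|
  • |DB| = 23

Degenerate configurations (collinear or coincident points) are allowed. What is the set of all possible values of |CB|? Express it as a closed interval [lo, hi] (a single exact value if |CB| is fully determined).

|CB| ∈ [0, 56]  (≈ [0.0000, 56.0000])

|AB| ∈ [13, 33]
|BD| ∈ {23}
|CD| ∈ [13, 33]
|AD| ∈ [0, 56]
|BC| ∈ [0, 56]
|AC| ∈ [0, 89]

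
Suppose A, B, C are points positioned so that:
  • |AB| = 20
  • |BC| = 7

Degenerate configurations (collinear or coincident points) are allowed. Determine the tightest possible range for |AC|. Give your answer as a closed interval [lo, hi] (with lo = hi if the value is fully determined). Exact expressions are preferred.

|AB| ∈ {20}
|BC| ∈ {7}
|AC| ∈ [13, 27]

|AC| ∈ [13, 27]  (≈ [13.0000, 27.0000])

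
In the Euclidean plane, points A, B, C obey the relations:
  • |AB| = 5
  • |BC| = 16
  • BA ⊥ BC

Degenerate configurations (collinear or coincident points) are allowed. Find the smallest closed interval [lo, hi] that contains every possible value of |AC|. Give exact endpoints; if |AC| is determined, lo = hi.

|AB| ∈ {5}
|BC| ∈ {16}
|AC| ∈ {√(281)}

|AC| = √(281)  (≈ 16.7631)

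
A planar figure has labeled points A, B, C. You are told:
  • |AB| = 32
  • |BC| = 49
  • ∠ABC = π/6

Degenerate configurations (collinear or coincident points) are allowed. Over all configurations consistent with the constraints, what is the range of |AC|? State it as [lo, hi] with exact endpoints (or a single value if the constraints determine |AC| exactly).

|AC| = √(3425 - 1568·√(3))  (≈ 26.6298)

|AB| ∈ {32}
|BC| ∈ {49}
|AC| ∈ {√(3425 - 1568·√(3))}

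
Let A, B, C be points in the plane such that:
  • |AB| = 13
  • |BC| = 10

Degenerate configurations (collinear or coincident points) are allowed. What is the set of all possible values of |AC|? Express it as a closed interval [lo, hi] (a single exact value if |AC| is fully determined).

|AB| ∈ {13}
|BC| ∈ {10}
|AC| ∈ [3, 23]

|AC| ∈ [3, 23]  (≈ [3.0000, 23.0000])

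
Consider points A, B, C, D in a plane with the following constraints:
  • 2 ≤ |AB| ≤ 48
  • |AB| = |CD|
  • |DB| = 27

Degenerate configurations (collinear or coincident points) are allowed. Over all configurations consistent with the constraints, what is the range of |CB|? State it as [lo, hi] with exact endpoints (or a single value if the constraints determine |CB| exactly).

|CB| ∈ [0, 75]  (≈ [0.0000, 75.0000])

|AB| ∈ [2, 48]
|BD| ∈ {27}
|CD| ∈ [2, 48]
|AD| ∈ [0, 75]
|BC| ∈ [0, 75]
|AC| ∈ [0, 123]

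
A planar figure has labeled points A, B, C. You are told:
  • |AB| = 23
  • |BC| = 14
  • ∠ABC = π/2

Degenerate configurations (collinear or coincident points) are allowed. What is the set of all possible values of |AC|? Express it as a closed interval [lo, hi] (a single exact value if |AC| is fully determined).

|AB| ∈ {23}
|BC| ∈ {14}
|AC| ∈ {5·√(29)}

|AC| = 5·√(29)  (≈ 26.9258)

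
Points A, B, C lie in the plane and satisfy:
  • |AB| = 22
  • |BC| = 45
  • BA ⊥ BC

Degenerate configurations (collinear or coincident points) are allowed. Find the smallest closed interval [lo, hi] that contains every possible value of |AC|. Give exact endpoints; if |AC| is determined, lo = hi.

|AC| = √(2509)  (≈ 50.0899)

|AB| ∈ {22}
|BC| ∈ {45}
|AC| ∈ {√(2509)}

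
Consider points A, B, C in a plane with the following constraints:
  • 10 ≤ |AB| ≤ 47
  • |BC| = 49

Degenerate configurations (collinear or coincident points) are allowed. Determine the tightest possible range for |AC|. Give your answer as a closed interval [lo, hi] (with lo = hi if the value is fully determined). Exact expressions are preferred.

|AB| ∈ [10, 47]
|BC| ∈ {49}
|AC| ∈ [2, 96]

|AC| ∈ [2, 96]  (≈ [2.0000, 96.0000])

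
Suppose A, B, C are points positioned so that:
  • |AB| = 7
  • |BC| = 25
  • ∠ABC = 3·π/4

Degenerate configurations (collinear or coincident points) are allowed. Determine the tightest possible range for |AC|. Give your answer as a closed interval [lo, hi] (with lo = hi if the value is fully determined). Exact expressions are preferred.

|AB| ∈ {7}
|BC| ∈ {25}
|AC| ∈ {√(175·√(2) + 674)}

|AC| = √(175·√(2) + 674)  (≈ 30.3560)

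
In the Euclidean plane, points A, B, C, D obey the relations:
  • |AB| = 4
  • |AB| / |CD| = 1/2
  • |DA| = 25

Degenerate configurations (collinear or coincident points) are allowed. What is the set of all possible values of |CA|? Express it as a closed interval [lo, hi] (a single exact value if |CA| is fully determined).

|CA| ∈ [17, 33]  (≈ [17.0000, 33.0000])

|AB| ∈ {4}
|AD| ∈ {25}
|CD| ∈ {8}
|BD| ∈ [21, 29]
|AC| ∈ [17, 33]
|BC| ∈ [13, 37]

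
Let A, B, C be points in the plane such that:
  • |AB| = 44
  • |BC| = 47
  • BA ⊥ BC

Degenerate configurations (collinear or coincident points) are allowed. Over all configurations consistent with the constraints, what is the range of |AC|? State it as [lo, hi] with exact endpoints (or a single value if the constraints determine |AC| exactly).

|AC| = √(4145)  (≈ 64.3817)

|AB| ∈ {44}
|BC| ∈ {47}
|AC| ∈ {√(4145)}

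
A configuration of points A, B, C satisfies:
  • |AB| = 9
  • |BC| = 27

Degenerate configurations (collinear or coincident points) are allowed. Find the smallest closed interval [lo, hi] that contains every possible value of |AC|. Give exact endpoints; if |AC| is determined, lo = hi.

|AC| ∈ [18, 36]  (≈ [18.0000, 36.0000])

|AB| ∈ {9}
|BC| ∈ {27}
|AC| ∈ [18, 36]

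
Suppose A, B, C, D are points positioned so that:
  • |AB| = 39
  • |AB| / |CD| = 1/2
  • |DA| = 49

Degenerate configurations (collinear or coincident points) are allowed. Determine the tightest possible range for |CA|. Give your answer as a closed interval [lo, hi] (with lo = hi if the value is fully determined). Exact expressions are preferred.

|AB| ∈ {39}
|AD| ∈ {49}
|CD| ∈ {78}
|BD| ∈ [10, 88]
|AC| ∈ [29, 127]
|BC| ∈ [0, 166]

|CA| ∈ [29, 127]  (≈ [29.0000, 127.0000])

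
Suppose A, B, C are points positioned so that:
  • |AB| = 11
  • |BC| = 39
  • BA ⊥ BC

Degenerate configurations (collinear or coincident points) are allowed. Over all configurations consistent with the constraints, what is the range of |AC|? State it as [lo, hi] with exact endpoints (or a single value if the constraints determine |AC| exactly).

|AC| = √(1642)  (≈ 40.5216)

|AB| ∈ {11}
|BC| ∈ {39}
|AC| ∈ {√(1642)}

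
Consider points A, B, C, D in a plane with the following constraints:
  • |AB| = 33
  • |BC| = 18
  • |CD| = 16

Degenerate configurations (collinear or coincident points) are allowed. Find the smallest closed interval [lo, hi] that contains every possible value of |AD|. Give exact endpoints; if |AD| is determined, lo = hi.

|AD| ∈ [0, 67]  (≈ [0.0000, 67.0000])

|AB| ∈ {33}
|BC| ∈ {18}
|CD| ∈ {16}
|AC| ∈ [15, 51]
|BD| ∈ [2, 34]
|AD| ∈ [0, 67]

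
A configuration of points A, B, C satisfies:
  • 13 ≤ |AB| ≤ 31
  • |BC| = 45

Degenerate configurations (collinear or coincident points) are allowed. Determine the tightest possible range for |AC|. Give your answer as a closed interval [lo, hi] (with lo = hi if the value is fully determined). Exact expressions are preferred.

|AB| ∈ [13, 31]
|BC| ∈ {45}
|AC| ∈ [14, 76]

|AC| ∈ [14, 76]  (≈ [14.0000, 76.0000])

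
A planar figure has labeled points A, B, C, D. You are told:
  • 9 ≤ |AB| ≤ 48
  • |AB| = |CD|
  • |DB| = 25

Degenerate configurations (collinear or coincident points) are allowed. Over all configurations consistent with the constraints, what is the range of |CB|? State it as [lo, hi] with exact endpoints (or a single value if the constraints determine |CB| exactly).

|CB| ∈ [0, 73]  (≈ [0.0000, 73.0000])

|AB| ∈ [9, 48]
|BD| ∈ {25}
|CD| ∈ [9, 48]
|AD| ∈ [0, 73]
|BC| ∈ [0, 73]
|AC| ∈ [0, 121]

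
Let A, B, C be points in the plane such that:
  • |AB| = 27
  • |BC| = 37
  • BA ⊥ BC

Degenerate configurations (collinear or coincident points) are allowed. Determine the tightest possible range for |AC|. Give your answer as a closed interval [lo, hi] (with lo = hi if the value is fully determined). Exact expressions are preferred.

|AB| ∈ {27}
|BC| ∈ {37}
|AC| ∈ {√(2098)}

|AC| = √(2098)  (≈ 45.8039)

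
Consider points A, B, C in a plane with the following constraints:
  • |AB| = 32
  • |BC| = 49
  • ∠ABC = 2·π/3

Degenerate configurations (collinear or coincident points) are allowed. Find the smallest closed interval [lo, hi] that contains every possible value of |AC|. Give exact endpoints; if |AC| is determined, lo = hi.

|AC| = √(4993)  (≈ 70.6612)

|AB| ∈ {32}
|BC| ∈ {49}
|AC| ∈ {√(4993)}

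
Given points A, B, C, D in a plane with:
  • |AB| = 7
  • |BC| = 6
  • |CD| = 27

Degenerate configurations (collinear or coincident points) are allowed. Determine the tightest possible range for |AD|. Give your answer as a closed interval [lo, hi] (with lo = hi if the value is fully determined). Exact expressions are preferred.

|AD| ∈ [14, 40]  (≈ [14.0000, 40.0000])

|AB| ∈ {7}
|BC| ∈ {6}
|CD| ∈ {27}
|AC| ∈ [1, 13]
|BD| ∈ [21, 33]
|AD| ∈ [14, 40]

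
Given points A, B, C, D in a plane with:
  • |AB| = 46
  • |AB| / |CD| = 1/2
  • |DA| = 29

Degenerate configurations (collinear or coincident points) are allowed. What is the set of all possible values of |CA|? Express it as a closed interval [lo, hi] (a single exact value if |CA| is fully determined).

|CA| ∈ [63, 121]  (≈ [63.0000, 121.0000])

|AB| ∈ {46}
|AD| ∈ {29}
|CD| ∈ {92}
|BD| ∈ [17, 75]
|AC| ∈ [63, 121]
|BC| ∈ [17, 167]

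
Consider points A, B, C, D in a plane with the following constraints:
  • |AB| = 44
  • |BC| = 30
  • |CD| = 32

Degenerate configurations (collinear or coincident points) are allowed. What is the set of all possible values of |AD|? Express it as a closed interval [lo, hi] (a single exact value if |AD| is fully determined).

|AB| ∈ {44}
|BC| ∈ {30}
|CD| ∈ {32}
|AC| ∈ [14, 74]
|BD| ∈ [2, 62]
|AD| ∈ [0, 106]

|AD| ∈ [0, 106]  (≈ [0.0000, 106.0000])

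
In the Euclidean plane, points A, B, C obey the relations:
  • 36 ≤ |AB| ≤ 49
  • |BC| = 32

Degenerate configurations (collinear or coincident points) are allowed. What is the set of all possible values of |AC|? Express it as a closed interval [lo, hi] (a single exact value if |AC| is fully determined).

|AC| ∈ [4, 81]  (≈ [4.0000, 81.0000])

|AB| ∈ [36, 49]
|BC| ∈ {32}
|AC| ∈ [4, 81]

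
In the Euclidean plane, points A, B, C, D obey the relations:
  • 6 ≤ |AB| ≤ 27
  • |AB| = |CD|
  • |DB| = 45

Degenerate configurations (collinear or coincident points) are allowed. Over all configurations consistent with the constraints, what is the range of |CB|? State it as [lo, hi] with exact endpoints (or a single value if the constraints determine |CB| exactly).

|CB| ∈ [18, 72]  (≈ [18.0000, 72.0000])

|AB| ∈ [6, 27]
|BD| ∈ {45}
|CD| ∈ [6, 27]
|AD| ∈ [18, 72]
|BC| ∈ [18, 72]
|AC| ∈ [0, 99]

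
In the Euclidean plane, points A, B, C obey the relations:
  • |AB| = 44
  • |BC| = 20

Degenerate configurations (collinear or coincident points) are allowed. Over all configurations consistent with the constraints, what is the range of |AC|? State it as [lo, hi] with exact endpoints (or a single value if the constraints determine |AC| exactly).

|AB| ∈ {44}
|BC| ∈ {20}
|AC| ∈ [24, 64]

|AC| ∈ [24, 64]  (≈ [24.0000, 64.0000])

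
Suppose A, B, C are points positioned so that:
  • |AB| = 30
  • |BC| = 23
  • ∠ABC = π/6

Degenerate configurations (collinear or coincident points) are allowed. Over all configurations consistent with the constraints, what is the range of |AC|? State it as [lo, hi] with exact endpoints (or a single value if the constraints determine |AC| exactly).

|AC| = √(1429 - 690·√(3))  (≈ 15.2933)

|AB| ∈ {30}
|BC| ∈ {23}
|AC| ∈ {√(1429 - 690·√(3))}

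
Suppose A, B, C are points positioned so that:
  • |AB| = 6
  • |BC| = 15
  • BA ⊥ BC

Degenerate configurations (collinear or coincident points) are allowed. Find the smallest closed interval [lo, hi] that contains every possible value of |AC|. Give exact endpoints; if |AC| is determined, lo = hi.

|AC| = 3·√(29)  (≈ 16.1555)

|AB| ∈ {6}
|BC| ∈ {15}
|AC| ∈ {3·√(29)}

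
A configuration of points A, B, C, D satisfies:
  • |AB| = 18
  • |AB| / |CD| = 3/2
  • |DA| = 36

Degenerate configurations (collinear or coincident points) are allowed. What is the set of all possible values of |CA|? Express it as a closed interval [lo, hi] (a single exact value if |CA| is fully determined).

|AB| ∈ {18}
|AD| ∈ {36}
|CD| ∈ {12}
|BD| ∈ [18, 54]
|AC| ∈ [24, 48]
|BC| ∈ [6, 66]

|CA| ∈ [24, 48]  (≈ [24.0000, 48.0000])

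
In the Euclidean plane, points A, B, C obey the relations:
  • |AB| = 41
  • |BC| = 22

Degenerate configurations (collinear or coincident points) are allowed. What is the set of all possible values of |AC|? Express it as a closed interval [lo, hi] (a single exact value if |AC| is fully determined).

|AB| ∈ {41}
|BC| ∈ {22}
|AC| ∈ [19, 63]

|AC| ∈ [19, 63]  (≈ [19.0000, 63.0000])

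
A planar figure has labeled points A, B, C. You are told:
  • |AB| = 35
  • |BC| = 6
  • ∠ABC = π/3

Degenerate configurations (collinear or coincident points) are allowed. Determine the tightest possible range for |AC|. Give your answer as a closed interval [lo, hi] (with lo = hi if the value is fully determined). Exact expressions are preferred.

|AB| ∈ {35}
|BC| ∈ {6}
|AC| ∈ {√(1051)}

|AC| = √(1051)  (≈ 32.4191)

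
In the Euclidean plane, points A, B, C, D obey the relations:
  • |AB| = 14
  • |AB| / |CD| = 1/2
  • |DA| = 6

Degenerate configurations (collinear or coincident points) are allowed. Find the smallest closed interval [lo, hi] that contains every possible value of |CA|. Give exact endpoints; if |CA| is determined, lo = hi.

|CA| ∈ [22, 34]  (≈ [22.0000, 34.0000])

|AB| ∈ {14}
|AD| ∈ {6}
|CD| ∈ {28}
|BD| ∈ [8, 20]
|AC| ∈ [22, 34]
|BC| ∈ [8, 48]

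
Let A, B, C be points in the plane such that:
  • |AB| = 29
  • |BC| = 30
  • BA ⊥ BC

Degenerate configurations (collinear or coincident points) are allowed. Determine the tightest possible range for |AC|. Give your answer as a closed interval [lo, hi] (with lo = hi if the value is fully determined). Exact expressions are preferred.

|AC| = √(1741)  (≈ 41.7253)

|AB| ∈ {29}
|BC| ∈ {30}
|AC| ∈ {√(1741)}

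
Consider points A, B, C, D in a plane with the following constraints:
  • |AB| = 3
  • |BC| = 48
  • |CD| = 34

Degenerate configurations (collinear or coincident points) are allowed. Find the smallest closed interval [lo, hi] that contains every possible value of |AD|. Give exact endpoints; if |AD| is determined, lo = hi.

|AB| ∈ {3}
|BC| ∈ {48}
|CD| ∈ {34}
|AC| ∈ [45, 51]
|BD| ∈ [14, 82]
|AD| ∈ [11, 85]

|AD| ∈ [11, 85]  (≈ [11.0000, 85.0000])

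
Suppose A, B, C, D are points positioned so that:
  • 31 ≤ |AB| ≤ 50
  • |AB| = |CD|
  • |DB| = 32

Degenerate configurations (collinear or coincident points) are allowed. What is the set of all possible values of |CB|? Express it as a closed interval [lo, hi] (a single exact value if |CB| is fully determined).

|AB| ∈ [31, 50]
|BD| ∈ {32}
|CD| ∈ [31, 50]
|AD| ∈ [0, 82]
|BC| ∈ [0, 82]
|AC| ∈ [0, 132]

|CB| ∈ [0, 82]  (≈ [0.0000, 82.0000])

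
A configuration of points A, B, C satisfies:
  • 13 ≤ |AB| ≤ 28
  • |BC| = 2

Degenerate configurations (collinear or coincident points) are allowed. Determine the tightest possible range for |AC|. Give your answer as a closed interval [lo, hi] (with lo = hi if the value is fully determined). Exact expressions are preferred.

|AB| ∈ [13, 28]
|BC| ∈ {2}
|AC| ∈ [11, 30]

|AC| ∈ [11, 30]  (≈ [11.0000, 30.0000])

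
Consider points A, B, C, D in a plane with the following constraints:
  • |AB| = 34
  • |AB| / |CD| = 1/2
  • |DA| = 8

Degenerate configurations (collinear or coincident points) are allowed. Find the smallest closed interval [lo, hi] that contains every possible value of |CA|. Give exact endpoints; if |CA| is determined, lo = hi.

|CA| ∈ [60, 76]  (≈ [60.0000, 76.0000])

|AB| ∈ {34}
|AD| ∈ {8}
|CD| ∈ {68}
|BD| ∈ [26, 42]
|AC| ∈ [60, 76]
|BC| ∈ [26, 110]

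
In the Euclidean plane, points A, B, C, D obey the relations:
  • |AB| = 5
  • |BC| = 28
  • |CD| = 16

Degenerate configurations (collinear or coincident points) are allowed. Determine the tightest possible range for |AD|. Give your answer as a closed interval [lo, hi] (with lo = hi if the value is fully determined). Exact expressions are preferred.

|AD| ∈ [7, 49]  (≈ [7.0000, 49.0000])

|AB| ∈ {5}
|BC| ∈ {28}
|CD| ∈ {16}
|AC| ∈ [23, 33]
|BD| ∈ [12, 44]
|AD| ∈ [7, 49]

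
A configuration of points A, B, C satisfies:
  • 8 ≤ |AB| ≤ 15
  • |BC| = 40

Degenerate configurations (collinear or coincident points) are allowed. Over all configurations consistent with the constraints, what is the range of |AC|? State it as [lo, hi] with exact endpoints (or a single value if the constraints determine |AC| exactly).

|AB| ∈ [8, 15]
|BC| ∈ {40}
|AC| ∈ [25, 55]

|AC| ∈ [25, 55]  (≈ [25.0000, 55.0000])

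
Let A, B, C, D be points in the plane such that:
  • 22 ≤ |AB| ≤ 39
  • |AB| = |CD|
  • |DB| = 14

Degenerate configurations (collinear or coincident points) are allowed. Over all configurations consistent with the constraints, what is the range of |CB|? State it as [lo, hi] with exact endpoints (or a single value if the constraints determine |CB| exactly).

|CB| ∈ [8, 53]  (≈ [8.0000, 53.0000])

|AB| ∈ [22, 39]
|BD| ∈ {14}
|CD| ∈ [22, 39]
|AD| ∈ [8, 53]
|BC| ∈ [8, 53]
|AC| ∈ [0, 92]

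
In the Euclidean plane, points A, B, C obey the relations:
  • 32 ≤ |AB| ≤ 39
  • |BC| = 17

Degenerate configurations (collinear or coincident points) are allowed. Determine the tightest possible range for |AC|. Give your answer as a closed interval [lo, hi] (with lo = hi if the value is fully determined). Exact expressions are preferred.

|AB| ∈ [32, 39]
|BC| ∈ {17}
|AC| ∈ [15, 56]

|AC| ∈ [15, 56]  (≈ [15.0000, 56.0000])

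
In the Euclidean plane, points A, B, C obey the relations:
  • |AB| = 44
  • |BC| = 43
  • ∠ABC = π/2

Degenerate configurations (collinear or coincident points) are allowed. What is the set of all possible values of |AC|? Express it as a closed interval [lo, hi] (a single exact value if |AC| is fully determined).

|AC| = √(3785)  (≈ 61.5224)

|AB| ∈ {44}
|BC| ∈ {43}
|AC| ∈ {√(3785)}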